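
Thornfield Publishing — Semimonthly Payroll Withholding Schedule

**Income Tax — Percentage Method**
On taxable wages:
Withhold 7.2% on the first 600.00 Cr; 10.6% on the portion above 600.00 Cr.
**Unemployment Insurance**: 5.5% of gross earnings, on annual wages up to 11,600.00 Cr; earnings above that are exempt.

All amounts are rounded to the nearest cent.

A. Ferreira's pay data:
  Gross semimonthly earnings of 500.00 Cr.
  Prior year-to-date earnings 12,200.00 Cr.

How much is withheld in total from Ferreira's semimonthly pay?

Income Tax: taxable = 500.00 Cr
  7.2% × 500.00 Cr = 36.00 Cr
Unemployment Insurance: YTD 12,200.00 Cr ≥ cap 11,600.00 Cr → 0.00 Cr
Total: 36.00 Cr + 0.00 Cr = 36.00 Cr

36.00 Cr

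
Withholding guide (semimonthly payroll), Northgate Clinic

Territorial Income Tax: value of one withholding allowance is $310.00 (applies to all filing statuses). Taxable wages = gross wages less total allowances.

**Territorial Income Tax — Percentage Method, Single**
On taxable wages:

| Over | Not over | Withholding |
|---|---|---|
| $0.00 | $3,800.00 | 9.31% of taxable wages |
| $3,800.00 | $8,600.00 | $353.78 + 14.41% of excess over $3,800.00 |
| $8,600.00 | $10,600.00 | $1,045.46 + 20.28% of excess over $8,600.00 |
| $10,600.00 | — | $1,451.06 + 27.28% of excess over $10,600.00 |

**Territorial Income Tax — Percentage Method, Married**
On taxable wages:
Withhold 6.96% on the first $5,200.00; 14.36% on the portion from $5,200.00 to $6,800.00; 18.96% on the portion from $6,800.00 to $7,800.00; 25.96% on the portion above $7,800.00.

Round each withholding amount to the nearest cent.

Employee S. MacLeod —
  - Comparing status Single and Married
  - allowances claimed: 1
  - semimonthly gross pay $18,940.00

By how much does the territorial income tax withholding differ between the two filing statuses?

Territorial Income Tax (Single): taxable = $18,940.00 − 1×$310.00 = $18,630.00
  $1,451.06 + 27.28% × ($18,630.00 − $10,600.00) = $1,451.06 + 27.28% × $8,030.00 = $3,641.64
Territorial Income Tax (Married): taxable = $18,940.00 − 1×$310.00 = $18,630.00
  $781.28 + 25.96% × ($18,630.00 − $7,800.00) = $781.28 + 25.96% × $10,830.00 = $3,592.75
Difference: |$3,641.64 − $3,592.75| = $48.89 (higher under Single)

$48.89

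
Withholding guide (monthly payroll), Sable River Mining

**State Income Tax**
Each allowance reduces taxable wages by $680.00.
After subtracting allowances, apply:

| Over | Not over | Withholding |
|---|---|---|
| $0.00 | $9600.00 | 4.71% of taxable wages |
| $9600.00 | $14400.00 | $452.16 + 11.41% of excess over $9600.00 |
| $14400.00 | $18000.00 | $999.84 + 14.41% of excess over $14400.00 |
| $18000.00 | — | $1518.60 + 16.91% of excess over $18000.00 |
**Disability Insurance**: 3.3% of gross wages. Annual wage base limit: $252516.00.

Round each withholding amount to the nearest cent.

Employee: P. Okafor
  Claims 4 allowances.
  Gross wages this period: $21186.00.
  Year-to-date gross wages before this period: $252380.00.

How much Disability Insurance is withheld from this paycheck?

$4.49

Disability Insurance: cap $252516.00 − YTD $252380.00 = $136.00 subject; 3.3% × $136.00 = $4.49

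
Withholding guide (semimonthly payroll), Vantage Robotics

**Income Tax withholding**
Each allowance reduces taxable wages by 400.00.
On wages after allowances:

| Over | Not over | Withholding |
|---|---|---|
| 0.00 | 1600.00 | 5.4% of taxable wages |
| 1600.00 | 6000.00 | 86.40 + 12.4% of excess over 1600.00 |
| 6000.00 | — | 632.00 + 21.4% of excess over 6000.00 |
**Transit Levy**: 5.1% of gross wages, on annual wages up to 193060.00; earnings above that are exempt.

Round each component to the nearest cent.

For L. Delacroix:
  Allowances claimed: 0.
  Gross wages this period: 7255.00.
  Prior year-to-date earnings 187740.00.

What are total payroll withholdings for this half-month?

Income Tax: taxable = 7255.00
  632.00 + 21.4% × (7255.00 − 6000.00) = 632.00 + 21.4% × 1255.00 = 900.57
Transit Levy: cap 193060.00 − YTD 187740.00 = 5320.00 subject; 5.1% × 5320.00 = 271.32
Total: 900.57 + 271.32 = 1171.89

1171.89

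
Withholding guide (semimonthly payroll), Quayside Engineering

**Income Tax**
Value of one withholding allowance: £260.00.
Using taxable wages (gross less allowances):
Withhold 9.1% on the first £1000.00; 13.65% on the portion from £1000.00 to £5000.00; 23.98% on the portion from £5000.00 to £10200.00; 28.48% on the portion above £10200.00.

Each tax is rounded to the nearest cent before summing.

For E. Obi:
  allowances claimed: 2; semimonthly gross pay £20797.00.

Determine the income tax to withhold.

£4753.89

Income Tax: taxable = £20797.00 − 2×£260.00 = £20277.00
  £1883.96 + 28.48% × (£20277.00 − £10200.00) = £1883.96 + 28.48% × £10077.00 = £4753.89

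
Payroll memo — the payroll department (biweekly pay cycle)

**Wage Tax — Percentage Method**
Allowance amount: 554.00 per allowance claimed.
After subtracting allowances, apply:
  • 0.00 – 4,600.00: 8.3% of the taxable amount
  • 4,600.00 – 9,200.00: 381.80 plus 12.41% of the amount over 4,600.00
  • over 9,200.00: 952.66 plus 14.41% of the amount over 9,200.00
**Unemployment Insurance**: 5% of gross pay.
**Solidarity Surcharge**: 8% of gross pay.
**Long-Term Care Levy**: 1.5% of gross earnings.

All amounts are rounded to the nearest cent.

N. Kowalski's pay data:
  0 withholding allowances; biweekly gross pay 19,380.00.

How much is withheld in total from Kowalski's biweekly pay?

Wage Tax: taxable = 19,380.00
  952.66 + 14.41% × (19,380.00 − 9,200.00) = 952.66 + 14.41% × 10,180.00 = 2,419.60
Unemployment Insurance: 5% × 19,380.00 = 969.00
Solidarity Surcharge: 8% × 19,380.00 = 1,550.40
Long-Term Care Levy: 1.5% × 19,380.00 = 290.70
Total: 2,419.60 + 969.00 + 1,550.40 + 290.70 = 5,229.70

5,229.70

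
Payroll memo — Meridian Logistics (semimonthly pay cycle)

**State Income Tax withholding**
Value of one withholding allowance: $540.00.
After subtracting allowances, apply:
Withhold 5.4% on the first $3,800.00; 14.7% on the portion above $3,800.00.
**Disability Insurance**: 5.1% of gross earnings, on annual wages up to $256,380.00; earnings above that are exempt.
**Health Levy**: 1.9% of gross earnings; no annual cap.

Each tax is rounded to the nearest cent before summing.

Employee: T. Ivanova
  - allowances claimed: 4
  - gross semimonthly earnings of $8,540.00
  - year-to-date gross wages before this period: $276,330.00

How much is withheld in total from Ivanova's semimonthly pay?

State Income Tax: taxable = $8,540.00 − 4×$540.00 = $6,380.00
  $205.20 + 14.7% × ($6,380.00 − $3,800.00) = $205.20 + 14.7% × $2,580.00 = $584.46
Disability Insurance: YTD $276,330.00 ≥ cap $256,380.00 → $0.00
Health Levy: 1.9% × $8,540.00 = $162.26
Total: $584.46 + $0.00 + $162.26 = $746.72

$746.72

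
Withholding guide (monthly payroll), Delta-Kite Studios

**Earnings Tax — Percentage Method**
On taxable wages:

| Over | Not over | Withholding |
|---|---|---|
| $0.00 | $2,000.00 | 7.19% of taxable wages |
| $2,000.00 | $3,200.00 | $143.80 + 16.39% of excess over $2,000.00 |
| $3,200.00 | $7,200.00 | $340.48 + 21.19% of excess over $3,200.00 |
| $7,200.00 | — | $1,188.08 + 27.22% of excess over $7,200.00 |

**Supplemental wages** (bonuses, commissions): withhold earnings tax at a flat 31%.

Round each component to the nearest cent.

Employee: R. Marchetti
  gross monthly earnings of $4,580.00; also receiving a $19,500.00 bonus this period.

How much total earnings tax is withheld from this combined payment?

Earnings Tax: taxable = $4,580.00
  $340.48 + 21.19% × ($4,580.00 − $3,200.00) = $340.48 + 21.19% × $1,380.00 = $632.90
Supplemental (31% flat on bonus): 31% × $19,500.00 = $6,045.00
Total earnings tax: $632.90 + $6,045.00 = $6,677.90

$6,677.90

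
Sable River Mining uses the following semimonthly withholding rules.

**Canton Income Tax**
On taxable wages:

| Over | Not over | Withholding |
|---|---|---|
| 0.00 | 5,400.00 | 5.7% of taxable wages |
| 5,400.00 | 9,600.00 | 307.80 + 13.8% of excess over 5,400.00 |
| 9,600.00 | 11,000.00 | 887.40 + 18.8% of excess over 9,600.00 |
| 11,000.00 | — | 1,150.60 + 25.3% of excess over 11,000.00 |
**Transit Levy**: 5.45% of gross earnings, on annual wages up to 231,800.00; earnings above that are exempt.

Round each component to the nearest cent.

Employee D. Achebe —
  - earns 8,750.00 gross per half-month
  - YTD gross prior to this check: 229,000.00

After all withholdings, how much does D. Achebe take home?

7,827.30

Canton Income Tax: taxable = 8,750.00
  307.80 + 13.8% × (8,750.00 − 5,400.00) = 307.80 + 13.8% × 3,350.00 = 770.10
Transit Levy: cap 231,800.00 − YTD 229,000.00 = 2,800.00 subject; 5.45% × 2,800.00 = 152.60
Total withheld: 770.10 + 152.60 = 922.70
Net pay: 8,750.00 − 922.70 = 7,827.30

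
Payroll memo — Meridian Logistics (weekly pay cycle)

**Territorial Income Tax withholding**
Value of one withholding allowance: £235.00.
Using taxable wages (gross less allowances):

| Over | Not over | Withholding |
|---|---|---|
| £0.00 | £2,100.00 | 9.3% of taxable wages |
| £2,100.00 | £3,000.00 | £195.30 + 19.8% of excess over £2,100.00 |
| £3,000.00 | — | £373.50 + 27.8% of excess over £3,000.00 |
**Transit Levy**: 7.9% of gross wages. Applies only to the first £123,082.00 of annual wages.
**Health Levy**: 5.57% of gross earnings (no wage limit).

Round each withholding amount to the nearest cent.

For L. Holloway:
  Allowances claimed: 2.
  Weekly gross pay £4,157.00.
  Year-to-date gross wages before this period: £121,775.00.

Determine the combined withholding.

Territorial Income Tax: taxable = £4,157.00 − 2×£235.00 = £3,687.00
  £373.50 + 27.8% × (£3,687.00 − £3,000.00) = £373.50 + 27.8% × £687.00 = £564.49
Transit Levy: cap £123,082.00 − YTD £121,775.00 = £1,307.00 subject; 7.9% × £1,307.00 = £103.25
Health Levy: 5.57% × £4,157.00 = £231.54
Total: £564.49 + £103.25 + £231.54 = £899.28

£899.28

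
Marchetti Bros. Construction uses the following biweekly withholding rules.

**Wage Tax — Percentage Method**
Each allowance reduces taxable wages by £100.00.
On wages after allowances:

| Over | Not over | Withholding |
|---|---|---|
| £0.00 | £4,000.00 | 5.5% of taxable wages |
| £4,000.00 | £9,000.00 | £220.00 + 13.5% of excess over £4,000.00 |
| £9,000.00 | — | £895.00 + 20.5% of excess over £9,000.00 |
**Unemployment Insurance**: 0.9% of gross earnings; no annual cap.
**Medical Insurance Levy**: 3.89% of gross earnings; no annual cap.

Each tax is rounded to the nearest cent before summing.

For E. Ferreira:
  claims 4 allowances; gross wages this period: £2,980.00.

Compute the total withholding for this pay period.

Wage Tax: taxable = £2,980.00 − 4×£100.00 = £2,580.00
  5.5% × £2,580.00 = £141.90
Unemployment Insurance: 0.9% × £2,980.00 = £26.82
Medical Insurance Levy: 3.89% × £2,980.00 = £115.92
Total: £141.90 + £26.82 + £115.92 = £284.64

£284.64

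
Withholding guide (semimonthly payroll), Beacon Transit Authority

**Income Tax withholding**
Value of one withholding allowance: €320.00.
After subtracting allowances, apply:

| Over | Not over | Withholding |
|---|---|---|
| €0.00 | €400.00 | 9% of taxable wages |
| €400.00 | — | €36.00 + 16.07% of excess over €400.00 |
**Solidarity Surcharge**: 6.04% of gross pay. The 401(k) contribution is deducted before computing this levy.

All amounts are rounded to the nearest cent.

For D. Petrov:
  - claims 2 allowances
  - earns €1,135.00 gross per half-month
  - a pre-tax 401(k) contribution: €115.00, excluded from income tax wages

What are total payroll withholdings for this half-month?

Income Tax: taxable = €1,135.00 − €115.00 − 2×€320.00 = €380.00
  9% × €380.00 = €34.20
Solidarity Surcharge: 6.04% × €1,020.00 = €61.61
Total: €34.20 + €61.61 = €95.81

€95.81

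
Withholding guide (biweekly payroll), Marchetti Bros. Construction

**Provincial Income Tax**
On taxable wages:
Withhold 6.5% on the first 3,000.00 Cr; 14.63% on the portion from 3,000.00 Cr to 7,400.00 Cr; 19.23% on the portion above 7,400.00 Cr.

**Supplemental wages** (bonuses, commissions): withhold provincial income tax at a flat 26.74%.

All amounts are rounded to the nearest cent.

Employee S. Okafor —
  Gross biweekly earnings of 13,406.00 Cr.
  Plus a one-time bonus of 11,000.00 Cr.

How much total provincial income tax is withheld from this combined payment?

4,935.07 Cr

Provincial Income Tax: taxable = 13,406.00 Cr
  838.72 Cr + 19.23% × (13,406.00 Cr − 7,400.00 Cr) = 838.72 Cr + 19.23% × 6,006.00 Cr = 1,993.67 Cr
Supplemental (26.74% flat on bonus): 26.74% × 11,000.00 Cr = 2,941.40 Cr
Total provincial income tax: 1,993.67 Cr + 2,941.40 Cr = 4,935.07 Cr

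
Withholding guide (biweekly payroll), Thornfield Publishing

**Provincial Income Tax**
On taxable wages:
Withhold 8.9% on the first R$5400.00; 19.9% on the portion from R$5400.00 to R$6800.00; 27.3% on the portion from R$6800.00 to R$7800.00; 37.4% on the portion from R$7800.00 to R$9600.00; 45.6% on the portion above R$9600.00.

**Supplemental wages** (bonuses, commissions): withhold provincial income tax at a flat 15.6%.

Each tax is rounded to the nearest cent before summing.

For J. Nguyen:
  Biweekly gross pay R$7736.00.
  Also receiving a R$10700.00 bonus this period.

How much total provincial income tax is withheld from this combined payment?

R$2683.93

Provincial Income Tax: taxable = R$7736.00
  R$759.20 + 27.3% × (R$7736.00 − R$6800.00) = R$759.20 + 27.3% × R$936.00 = R$1014.73
Supplemental (15.6% flat on bonus): 15.6% × R$10700.00 = R$1669.20
Total provincial income tax: R$1014.73 + R$1669.20 = R$2683.93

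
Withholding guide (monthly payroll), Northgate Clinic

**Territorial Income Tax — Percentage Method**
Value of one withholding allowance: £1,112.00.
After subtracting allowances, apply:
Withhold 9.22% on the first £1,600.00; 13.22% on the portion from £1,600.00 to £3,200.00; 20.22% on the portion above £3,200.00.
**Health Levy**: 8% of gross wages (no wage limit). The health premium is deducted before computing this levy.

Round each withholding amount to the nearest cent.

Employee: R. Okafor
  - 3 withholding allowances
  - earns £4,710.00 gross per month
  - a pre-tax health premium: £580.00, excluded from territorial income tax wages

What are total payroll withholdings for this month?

Territorial Income Tax: taxable = £4,710.00 − £580.00 − 3×£1,112.00 = £794.00
  9.22% × £794.00 = £73.21
Health Levy: 8% × £4,130.00 = £330.40
Total: £73.21 + £330.40 = £403.61

£403.61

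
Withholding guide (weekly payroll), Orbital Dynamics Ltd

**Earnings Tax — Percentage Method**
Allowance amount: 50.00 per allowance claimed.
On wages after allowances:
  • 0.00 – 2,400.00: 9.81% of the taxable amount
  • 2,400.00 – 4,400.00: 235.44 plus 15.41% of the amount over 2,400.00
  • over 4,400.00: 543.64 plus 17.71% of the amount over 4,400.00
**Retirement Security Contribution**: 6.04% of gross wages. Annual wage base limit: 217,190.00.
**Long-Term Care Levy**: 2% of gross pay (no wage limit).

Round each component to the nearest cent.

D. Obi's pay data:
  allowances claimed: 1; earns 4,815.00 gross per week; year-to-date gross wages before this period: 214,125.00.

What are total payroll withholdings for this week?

889.71

Earnings Tax: taxable = 4,815.00 − 1×50.00 = 4,765.00
  543.64 + 17.71% × (4,765.00 − 4,400.00) = 543.64 + 17.71% × 365.00 = 608.28
Retirement Security Contribution: cap 217,190.00 − YTD 214,125.00 = 3,065.00 subject; 6.04% × 3,065.00 = 185.13
Long-Term Care Levy: 2% × 4,815.00 = 96.30
Total: 608.28 + 185.13 + 96.30 = 889.71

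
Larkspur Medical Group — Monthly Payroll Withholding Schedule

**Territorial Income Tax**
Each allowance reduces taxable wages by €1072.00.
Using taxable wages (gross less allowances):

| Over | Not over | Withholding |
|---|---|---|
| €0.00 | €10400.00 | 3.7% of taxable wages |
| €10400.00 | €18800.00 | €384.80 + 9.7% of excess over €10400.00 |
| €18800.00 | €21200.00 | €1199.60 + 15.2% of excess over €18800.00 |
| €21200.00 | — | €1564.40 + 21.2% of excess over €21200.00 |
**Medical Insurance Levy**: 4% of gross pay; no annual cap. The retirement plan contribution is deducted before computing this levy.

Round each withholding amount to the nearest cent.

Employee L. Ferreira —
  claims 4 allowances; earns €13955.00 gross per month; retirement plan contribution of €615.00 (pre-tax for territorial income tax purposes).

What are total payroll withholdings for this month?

Territorial Income Tax: taxable = €13955.00 − €615.00 − 4×€1072.00 = €9052.00
  3.7% × €9052.00 = €334.92
Medical Insurance Levy: 4% × €13340.00 = €533.60
Total: €334.92 + €533.60 = €868.52

€868.52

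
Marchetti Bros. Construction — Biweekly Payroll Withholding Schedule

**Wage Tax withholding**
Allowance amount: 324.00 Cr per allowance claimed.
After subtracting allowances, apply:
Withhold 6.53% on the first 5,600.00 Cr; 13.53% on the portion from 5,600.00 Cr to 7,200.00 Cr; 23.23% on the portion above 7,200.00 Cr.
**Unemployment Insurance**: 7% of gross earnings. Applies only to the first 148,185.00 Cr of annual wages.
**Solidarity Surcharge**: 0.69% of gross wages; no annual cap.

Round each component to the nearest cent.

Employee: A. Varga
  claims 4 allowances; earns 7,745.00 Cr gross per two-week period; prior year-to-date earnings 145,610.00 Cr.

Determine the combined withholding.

Wage Tax: taxable = 7,745.00 Cr − 4×324.00 Cr = 6,449.00 Cr
  365.68 Cr + 13.53% × (6,449.00 Cr − 5,600.00 Cr) = 365.68 Cr + 13.53% × 849.00 Cr = 480.55 Cr
Unemployment Insurance: cap 148,185.00 Cr − YTD 145,610.00 Cr = 2,575.00 Cr subject; 7% × 2,575.00 Cr = 180.25 Cr
Solidarity Surcharge: 0.69% × 7,745.00 Cr = 53.44 Cr
Total: 480.55 Cr + 180.25 Cr + 53.44 Cr = 714.24 Cr

714.24 Cr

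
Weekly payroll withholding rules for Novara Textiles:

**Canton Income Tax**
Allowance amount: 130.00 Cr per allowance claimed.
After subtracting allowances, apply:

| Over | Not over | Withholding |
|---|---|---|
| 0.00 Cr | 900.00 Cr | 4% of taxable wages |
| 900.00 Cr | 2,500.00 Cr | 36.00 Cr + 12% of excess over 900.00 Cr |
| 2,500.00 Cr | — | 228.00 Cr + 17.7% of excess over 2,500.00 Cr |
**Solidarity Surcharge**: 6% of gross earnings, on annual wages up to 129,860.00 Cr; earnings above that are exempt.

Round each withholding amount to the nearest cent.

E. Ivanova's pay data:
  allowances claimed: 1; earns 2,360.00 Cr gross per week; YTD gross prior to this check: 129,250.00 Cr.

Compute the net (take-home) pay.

Canton Income Tax: taxable = 2,360.00 Cr − 1×130.00 Cr = 2,230.00 Cr
  36.00 Cr + 12% × (2,230.00 Cr − 900.00 Cr) = 36.00 Cr + 12% × 1,330.00 Cr = 195.60 Cr
Solidarity Surcharge: cap 129,860.00 Cr − YTD 129,250.00 Cr = 610.00 Cr subject; 6% × 610.00 Cr = 36.60 Cr
Total withheld: 195.60 Cr + 36.60 Cr = 232.20 Cr
Net pay: 2,360.00 Cr − 232.20 Cr = 2,127.80 Cr

2,127.80 Cr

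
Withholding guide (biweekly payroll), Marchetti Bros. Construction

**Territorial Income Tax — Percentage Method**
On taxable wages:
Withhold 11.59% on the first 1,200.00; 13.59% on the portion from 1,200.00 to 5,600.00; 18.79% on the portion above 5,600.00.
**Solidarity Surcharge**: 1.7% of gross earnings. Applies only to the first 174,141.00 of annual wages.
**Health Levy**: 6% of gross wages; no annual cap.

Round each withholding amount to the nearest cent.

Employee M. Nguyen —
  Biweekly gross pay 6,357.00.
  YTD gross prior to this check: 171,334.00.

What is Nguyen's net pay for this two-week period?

5,048.58

Territorial Income Tax: taxable = 6,357.00
  737.04 + 18.79% × (6,357.00 − 5,600.00) = 737.04 + 18.79% × 757.00 = 879.28
Solidarity Surcharge: cap 174,141.00 − YTD 171,334.00 = 2,807.00 subject; 1.7% × 2,807.00 = 47.72
Health Levy: 6% × 6,357.00 = 381.42
Total withheld: 879.28 + 47.72 + 381.42 = 1,308.42
Net pay: 6,357.00 − 1,308.42 = 5,048.58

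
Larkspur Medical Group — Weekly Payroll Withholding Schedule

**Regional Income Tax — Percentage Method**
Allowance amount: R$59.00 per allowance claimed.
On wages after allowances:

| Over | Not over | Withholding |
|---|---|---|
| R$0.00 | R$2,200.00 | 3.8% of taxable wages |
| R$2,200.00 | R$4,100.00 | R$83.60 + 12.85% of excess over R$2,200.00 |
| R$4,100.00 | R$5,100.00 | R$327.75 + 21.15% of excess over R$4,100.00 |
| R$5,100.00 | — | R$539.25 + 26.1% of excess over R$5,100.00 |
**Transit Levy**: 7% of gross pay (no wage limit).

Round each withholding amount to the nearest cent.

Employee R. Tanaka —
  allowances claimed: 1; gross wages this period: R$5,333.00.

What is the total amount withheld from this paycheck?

Regional Income Tax: taxable = R$5,333.00 − 1×R$59.00 = R$5,274.00
  R$539.25 + 26.1% × (R$5,274.00 − R$5,100.00) = R$539.25 + 26.1% × R$174.00 = R$584.66
Transit Levy: 7% × R$5,333.00 = R$373.31
Total: R$584.66 + R$373.31 = R$957.97

R$957.97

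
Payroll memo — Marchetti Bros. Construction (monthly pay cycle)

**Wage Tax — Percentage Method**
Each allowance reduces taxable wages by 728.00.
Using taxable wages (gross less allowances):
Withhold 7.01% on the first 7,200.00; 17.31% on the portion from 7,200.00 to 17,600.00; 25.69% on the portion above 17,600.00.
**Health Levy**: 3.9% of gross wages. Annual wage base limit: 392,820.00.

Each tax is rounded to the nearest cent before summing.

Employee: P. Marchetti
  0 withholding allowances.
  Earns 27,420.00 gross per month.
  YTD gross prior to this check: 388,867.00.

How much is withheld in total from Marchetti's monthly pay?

Wage Tax: taxable = 27,420.00
  2,304.96 + 25.69% × (27,420.00 − 17,600.00) = 2,304.96 + 25.69% × 9,820.00 = 4,827.72
Health Levy: cap 392,820.00 − YTD 388,867.00 = 3,953.00 subject; 3.9% × 3,953.00 = 154.17
Total: 4,827.72 + 154.17 = 4,981.89

4,981.89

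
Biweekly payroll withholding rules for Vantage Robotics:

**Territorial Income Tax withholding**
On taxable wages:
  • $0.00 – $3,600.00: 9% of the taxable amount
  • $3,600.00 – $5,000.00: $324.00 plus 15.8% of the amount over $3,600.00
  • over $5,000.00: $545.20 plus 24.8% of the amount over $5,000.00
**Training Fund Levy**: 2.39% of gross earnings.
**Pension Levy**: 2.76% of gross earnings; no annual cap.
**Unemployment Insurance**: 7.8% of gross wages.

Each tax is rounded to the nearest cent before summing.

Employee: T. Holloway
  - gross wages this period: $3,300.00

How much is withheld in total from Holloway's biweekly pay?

Territorial Income Tax: taxable = $3,300.00
  9% × $3,300.00 = $297.00
Training Fund Levy: 2.39% × $3,300.00 = $78.87
Pension Levy: 2.76% × $3,300.00 = $91.08
Unemployment Insurance: 7.8% × $3,300.00 = $257.40
Total: $297.00 + $78.87 + $91.08 + $257.40 = $724.35

$724.35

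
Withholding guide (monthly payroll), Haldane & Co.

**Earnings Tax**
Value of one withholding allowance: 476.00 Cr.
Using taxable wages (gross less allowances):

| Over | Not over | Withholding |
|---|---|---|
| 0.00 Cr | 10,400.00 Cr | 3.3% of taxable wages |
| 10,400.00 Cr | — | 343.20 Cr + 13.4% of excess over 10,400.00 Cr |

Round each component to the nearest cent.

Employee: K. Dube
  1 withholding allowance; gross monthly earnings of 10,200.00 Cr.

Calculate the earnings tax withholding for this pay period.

Earnings Tax: taxable = 10,200.00 Cr − 1×476.00 Cr = 9,724.00 Cr
  3.3% × 9,724.00 Cr = 320.89 Cr

320.89 Cr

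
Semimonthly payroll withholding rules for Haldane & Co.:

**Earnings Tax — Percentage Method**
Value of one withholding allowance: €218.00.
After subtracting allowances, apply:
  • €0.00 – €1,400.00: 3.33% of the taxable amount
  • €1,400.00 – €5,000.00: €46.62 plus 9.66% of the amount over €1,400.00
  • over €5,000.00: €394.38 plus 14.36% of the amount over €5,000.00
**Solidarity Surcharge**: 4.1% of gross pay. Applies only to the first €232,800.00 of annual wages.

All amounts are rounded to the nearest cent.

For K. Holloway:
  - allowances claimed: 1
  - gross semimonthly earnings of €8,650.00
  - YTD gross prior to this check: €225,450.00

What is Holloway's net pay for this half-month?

€7,461.43

Earnings Tax: taxable = €8,650.00 − 1×€218.00 = €8,432.00
  €394.38 + 14.36% × (€8,432.00 − €5,000.00) = €394.38 + 14.36% × €3,432.00 = €887.22
Solidarity Surcharge: cap €232,800.00 − YTD €225,450.00 = €7,350.00 subject; 4.1% × €7,350.00 = €301.35
Total withheld: €887.22 + €301.35 = €1,188.57
Net pay: €8,650.00 − €1,188.57 = €7,461.43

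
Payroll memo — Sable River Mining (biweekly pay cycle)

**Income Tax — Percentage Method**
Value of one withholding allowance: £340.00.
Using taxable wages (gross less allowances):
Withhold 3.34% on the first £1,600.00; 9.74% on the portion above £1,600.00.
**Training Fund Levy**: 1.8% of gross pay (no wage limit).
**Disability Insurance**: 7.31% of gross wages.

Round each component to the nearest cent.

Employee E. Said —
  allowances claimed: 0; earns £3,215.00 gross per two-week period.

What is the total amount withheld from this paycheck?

£503.63

Income Tax: taxable = £3,215.00
  £53.44 + 9.74% × (£3,215.00 − £1,600.00) = £53.44 + 9.74% × £1,615.00 = £210.74
Training Fund Levy: 1.8% × £3,215.00 = £57.87
Disability Insurance: 7.31% × £3,215.00 = £235.02
Total: £210.74 + £57.87 + £235.02 = £503.63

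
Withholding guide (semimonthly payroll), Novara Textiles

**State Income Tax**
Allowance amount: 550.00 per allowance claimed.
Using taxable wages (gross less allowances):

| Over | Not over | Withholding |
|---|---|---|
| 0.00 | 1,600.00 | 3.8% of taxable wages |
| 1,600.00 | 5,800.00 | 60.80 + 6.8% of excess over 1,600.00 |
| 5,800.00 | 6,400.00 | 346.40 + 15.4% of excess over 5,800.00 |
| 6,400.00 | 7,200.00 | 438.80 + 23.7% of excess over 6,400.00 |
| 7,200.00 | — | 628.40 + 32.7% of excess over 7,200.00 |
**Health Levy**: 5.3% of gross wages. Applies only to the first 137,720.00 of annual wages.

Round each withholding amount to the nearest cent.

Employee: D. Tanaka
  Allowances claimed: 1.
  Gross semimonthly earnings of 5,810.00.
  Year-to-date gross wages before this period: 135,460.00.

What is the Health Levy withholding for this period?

Health Levy: cap 137,720.00 − YTD 135,460.00 = 2,260.00 subject; 5.3% × 2,260.00 = 119.78

119.78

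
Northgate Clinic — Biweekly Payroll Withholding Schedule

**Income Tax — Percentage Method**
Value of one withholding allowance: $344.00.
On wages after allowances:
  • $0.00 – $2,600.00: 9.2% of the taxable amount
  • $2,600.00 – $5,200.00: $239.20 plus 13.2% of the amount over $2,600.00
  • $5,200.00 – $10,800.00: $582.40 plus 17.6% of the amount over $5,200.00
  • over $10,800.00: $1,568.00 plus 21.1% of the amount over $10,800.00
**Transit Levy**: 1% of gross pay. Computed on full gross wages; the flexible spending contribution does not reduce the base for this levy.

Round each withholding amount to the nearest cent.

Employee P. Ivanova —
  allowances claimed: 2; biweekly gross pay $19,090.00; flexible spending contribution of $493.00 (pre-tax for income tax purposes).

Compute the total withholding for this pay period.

Income Tax: taxable = $19,090.00 − $493.00 − 2×$344.00 = $17,909.00
  $1,568.00 + 21.1% × ($17,909.00 − $10,800.00) = $1,568.00 + 21.1% × $7,109.00 = $3,068.00
Transit Levy: 1% × $19,090.00 = $190.90
Total: $3,068.00 + $190.90 = $3,258.90

$3,258.90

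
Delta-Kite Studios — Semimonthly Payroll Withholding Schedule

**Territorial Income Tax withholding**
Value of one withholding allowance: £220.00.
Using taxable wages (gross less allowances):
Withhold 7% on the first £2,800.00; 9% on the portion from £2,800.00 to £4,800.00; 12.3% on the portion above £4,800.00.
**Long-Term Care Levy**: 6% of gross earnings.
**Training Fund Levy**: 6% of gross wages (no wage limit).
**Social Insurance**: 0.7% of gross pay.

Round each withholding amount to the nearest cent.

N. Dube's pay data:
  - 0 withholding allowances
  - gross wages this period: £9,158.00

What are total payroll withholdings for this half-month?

£2,075.10

Territorial Income Tax: taxable = £9,158.00
  £376.00 + 12.3% × (£9,158.00 − £4,800.00) = £376.00 + 12.3% × £4,358.00 = £912.03
Long-Term Care Levy: 6% × £9,158.00 = £549.48
Training Fund Levy: 6% × £9,158.00 = £549.48
Social Insurance: 0.7% × £9,158.00 = £64.11
Total: £912.03 + £549.48 + £549.48 + £64.11 = £2,075.10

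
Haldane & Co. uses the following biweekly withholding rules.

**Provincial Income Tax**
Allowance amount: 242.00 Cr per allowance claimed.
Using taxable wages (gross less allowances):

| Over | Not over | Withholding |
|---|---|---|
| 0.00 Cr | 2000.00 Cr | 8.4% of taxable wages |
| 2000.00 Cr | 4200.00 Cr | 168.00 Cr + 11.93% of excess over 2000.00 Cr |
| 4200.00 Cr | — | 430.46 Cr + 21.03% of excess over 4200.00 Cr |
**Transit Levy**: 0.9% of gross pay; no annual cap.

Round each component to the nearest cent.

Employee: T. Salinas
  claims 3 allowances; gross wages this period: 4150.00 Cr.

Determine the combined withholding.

Provincial Income Tax: taxable = 4150.00 Cr − 3×242.00 Cr = 3424.00 Cr
  168.00 Cr + 11.93% × (3424.00 Cr − 2000.00 Cr) = 168.00 Cr + 11.93% × 1424.00 Cr = 337.88 Cr
Transit Levy: 0.9% × 4150.00 Cr = 37.35 Cr
Total: 337.88 Cr + 37.35 Cr = 375.23 Cr

375.23 Cr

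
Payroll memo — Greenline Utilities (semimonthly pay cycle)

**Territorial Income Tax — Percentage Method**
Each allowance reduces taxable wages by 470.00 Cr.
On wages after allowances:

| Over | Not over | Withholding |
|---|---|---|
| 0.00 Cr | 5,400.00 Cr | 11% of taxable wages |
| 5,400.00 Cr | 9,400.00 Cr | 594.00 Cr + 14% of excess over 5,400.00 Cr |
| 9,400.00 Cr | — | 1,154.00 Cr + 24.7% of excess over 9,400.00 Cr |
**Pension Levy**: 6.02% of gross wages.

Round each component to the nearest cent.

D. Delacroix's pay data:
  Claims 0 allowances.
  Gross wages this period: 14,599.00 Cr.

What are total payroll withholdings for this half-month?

Territorial Income Tax: taxable = 14,599.00 Cr
  1,154.00 Cr + 24.7% × (14,599.00 Cr − 9,400.00 Cr) = 1,154.00 Cr + 24.7% × 5,199.00 Cr = 2,438.15 Cr
Pension Levy: 6.02% × 14,599.00 Cr = 878.86 Cr
Total: 2,438.15 Cr + 878.86 Cr = 3,317.01 Cr

3,317.01 Cr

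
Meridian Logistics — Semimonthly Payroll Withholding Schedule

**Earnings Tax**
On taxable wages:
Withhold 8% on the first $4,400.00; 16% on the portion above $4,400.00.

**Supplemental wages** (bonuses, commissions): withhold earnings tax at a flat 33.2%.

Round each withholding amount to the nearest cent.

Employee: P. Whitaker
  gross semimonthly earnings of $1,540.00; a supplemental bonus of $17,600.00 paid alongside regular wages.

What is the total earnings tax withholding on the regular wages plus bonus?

$5,966.40

Earnings Tax: taxable = $1,540.00
  8% × $1,540.00 = $123.20
Supplemental (33.2% flat on bonus): 33.2% × $17,600.00 = $5,843.20
Total earnings tax: $123.20 + $5,843.20 = $5,966.40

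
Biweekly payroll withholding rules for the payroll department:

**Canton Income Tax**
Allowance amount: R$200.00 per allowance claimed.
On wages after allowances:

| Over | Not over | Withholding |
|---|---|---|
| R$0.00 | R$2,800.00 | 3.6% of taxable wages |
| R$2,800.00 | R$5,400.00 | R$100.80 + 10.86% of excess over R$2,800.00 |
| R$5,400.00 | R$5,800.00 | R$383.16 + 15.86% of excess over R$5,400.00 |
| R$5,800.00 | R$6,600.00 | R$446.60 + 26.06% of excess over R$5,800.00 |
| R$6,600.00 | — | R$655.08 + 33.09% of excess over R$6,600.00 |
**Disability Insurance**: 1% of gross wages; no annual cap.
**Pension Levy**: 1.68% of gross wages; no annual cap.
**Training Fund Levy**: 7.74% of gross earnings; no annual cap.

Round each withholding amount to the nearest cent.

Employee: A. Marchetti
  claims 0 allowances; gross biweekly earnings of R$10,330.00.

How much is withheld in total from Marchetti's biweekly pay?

Canton Income Tax: taxable = R$10,330.00
  R$655.08 + 33.09% × (R$10,330.00 − R$6,600.00) = R$655.08 + 33.09% × R$3,730.00 = R$1,889.34
Disability Insurance: 1% × R$10,330.00 = R$103.30
Pension Levy: 1.68% × R$10,330.00 = R$173.54
Training Fund Levy: 7.74% × R$10,330.00 = R$799.54
Total: R$1,889.34 + R$103.30 + R$173.54 + R$799.54 = R$2,965.72

R$2,965.72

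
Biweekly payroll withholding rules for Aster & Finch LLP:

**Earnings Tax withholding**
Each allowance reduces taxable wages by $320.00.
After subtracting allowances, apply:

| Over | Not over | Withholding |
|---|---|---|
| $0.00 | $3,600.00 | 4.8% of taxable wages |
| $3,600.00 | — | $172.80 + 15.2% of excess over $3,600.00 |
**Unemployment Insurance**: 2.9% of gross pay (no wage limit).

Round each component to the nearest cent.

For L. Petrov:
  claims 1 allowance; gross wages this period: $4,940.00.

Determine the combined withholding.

Earnings Tax: taxable = $4,940.00 − 1×$320.00 = $4,620.00
  $172.80 + 15.2% × ($4,620.00 − $3,600.00) = $172.80 + 15.2% × $1,020.00 = $327.84
Unemployment Insurance: 2.9% × $4,940.00 = $143.26
Total: $327.84 + $143.26 = $471.10

$471.10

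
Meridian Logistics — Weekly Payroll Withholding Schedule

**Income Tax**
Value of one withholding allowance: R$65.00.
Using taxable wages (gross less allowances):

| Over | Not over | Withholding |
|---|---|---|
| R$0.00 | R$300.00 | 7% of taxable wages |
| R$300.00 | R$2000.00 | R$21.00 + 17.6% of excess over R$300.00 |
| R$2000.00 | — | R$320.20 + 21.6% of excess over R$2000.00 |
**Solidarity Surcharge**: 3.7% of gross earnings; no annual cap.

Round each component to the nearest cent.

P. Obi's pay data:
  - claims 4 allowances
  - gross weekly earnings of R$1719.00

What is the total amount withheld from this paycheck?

R$288.58

Income Tax: taxable = R$1719.00 − 4×R$65.00 = R$1459.00
  R$21.00 + 17.6% × (R$1459.00 − R$300.00) = R$21.00 + 17.6% × R$1159.00 = R$224.98
Solidarity Surcharge: 3.7% × R$1719.00 = R$63.60
Total: R$224.98 + R$63.60 = R$288.58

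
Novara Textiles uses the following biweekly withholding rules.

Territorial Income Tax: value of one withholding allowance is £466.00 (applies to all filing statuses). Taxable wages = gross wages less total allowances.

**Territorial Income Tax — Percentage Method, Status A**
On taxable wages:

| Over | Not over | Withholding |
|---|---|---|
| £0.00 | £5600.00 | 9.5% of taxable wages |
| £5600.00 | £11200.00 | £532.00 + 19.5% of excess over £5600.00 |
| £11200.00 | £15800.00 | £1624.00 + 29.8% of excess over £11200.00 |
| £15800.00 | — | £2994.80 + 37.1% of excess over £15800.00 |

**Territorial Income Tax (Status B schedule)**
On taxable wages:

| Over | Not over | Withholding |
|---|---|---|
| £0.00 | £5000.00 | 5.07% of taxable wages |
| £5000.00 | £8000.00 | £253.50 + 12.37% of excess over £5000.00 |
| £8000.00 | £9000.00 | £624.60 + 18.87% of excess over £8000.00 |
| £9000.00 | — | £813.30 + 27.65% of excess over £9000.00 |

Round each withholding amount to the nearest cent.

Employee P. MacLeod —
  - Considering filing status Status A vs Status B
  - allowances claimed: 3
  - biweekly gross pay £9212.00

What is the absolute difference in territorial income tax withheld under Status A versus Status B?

Territorial Income Tax (Status A): taxable = £9212.00 − 3×£466.00 = £7814.00
  £532.00 + 19.5% × (£7814.00 − £5600.00) = £532.00 + 19.5% × £2214.00 = £963.73
Territorial Income Tax (Status B): taxable = £9212.00 − 3×£466.00 = £7814.00
  £253.50 + 12.37% × (£7814.00 − £5000.00) = £253.50 + 12.37% × £2814.00 = £601.59
Difference: |£963.73 − £601.59| = £362.14 (higher under Status A)

£362.14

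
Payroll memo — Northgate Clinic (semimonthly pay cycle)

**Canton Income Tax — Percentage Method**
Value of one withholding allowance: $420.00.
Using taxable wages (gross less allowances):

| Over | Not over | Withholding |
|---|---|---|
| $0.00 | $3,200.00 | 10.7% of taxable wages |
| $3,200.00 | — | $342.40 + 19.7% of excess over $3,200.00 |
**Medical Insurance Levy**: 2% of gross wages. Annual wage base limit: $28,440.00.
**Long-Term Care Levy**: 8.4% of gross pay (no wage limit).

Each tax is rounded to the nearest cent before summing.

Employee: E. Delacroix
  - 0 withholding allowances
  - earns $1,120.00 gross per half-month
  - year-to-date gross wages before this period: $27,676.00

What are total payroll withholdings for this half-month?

$229.20

Canton Income Tax: taxable = $1,120.00
  10.7% × $1,120.00 = $119.84
Medical Insurance Levy: cap $28,440.00 − YTD $27,676.00 = $764.00 subject; 2% × $764.00 = $15.28
Long-Term Care Levy: 8.4% × $1,120.00 = $94.08
Total: $119.84 + $15.28 + $94.08 = $229.20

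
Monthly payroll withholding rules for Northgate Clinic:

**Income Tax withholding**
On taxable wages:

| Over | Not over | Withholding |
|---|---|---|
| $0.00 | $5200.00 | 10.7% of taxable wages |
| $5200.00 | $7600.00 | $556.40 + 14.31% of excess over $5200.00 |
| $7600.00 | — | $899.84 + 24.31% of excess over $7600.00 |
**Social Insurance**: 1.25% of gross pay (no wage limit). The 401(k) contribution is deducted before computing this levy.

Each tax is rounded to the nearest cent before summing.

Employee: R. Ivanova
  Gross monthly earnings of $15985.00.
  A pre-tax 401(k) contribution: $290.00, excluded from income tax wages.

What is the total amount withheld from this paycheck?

$3063.92

Income Tax: taxable = $15985.00 − $290.00 = $15695.00
  $899.84 + 24.31% × ($15695.00 − $7600.00) = $899.84 + 24.31% × $8095.00 = $2867.73
Social Insurance: 1.25% × $15695.00 = $196.19
Total: $2867.73 + $196.19 = $3063.92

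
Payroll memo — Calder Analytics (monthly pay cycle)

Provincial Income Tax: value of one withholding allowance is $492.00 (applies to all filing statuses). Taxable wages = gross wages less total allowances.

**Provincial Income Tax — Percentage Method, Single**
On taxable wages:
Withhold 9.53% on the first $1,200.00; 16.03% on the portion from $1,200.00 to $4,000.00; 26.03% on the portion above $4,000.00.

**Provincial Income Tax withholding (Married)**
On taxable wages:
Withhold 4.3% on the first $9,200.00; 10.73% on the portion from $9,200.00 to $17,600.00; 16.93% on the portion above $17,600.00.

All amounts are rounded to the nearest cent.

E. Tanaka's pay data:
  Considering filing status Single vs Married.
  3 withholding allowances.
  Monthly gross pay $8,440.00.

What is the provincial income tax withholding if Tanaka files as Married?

$299.45

Provincial Income Tax (Married): taxable = $8,440.00 − 3×$492.00 = $6,964.00
  4.3% × $6,964.00 = $299.45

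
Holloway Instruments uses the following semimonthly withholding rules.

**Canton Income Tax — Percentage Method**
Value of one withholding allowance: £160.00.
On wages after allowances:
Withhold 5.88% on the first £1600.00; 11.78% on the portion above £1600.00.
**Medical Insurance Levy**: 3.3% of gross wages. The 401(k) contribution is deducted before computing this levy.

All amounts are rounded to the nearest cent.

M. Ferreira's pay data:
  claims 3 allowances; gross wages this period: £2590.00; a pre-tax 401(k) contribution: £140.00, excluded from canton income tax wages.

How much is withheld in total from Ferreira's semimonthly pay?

£218.52

Canton Income Tax: taxable = £2590.00 − £140.00 − 3×£160.00 = £1970.00
  £94.08 + 11.78% × (£1970.00 − £1600.00) = £94.08 + 11.78% × £370.00 = £137.67
Medical Insurance Levy: 3.3% × £2450.00 = £80.85
Total: £137.67 + £80.85 = £218.52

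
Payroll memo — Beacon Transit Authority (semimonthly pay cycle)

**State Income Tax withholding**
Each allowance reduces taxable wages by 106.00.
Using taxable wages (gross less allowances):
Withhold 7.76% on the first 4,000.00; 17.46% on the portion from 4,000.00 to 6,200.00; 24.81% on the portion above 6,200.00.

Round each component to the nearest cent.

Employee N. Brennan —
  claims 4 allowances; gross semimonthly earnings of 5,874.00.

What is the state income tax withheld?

563.57

State Income Tax: taxable = 5,874.00 − 4×106.00 = 5,450.00
  310.40 + 17.46% × (5,450.00 − 4,000.00) = 310.40 + 17.46% × 1,450.00 = 563.57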